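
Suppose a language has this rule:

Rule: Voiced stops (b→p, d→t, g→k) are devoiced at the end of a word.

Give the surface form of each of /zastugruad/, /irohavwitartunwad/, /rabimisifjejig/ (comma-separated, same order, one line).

zastugruat, irohavwitartunwat, rabimisifjejik

/zastugruad/: /d/ is a voiced stop in word-final position, so it devoices to [t]. → [zastugruat].
/irohavwitartunwad/: /d/ is a voiced stop in word-final position, so it devoices to [t]. → [irohavwitartunwat].
/rabimisifjejig/: /g/ is a voiced stop in word-final position, so it devoices to [k]. → [rabimisifjejik].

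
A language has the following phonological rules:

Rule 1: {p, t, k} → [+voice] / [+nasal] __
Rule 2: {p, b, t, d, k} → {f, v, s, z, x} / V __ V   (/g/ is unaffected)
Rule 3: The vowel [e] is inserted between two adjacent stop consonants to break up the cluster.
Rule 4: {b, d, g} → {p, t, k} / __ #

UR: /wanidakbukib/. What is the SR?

wanizakebuxip

Rule 1 (post-nasal voicing): no segment meets the environment; /wanidakbukib/ is unchanged.
Rule 2 (intervocalic spirantization): /d/ is a stop between vowels /i/ and /a/, so it spirantizes to the fricative [z]. /k/ is a stop between vowels /u/ and /i/, so it spirantizes to the fricative [x]. /wanidakbukib/ → wanizakbuxib.
Rule 3 (stop-cluster e-epenthesis): /k/ and /b/ form a stop–stop cluster, so [e] is inserted between them. /wanizakbuxib/ → wanizakebuxib.
Rule 4 (final devoicing): /b/ is a voiced stop in word-final position, so it devoices to [p]. /wanizakebuxib/ → wanizakebuxip.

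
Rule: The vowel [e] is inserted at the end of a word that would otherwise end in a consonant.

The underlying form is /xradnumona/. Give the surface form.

No segment of /xradnumona/ meets the structural description of the rule, so the form surfaces unchanged.

xradnumona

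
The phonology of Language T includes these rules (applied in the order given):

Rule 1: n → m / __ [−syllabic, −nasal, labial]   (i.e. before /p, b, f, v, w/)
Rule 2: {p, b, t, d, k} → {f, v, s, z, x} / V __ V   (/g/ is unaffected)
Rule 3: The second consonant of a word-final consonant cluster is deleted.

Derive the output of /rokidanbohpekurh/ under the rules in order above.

roxizambohpexur

Rule 1 (nasal place assimilation): /n/ precedes the labial consonant /b/, so it assimilates in place to [m]. /rokidanbohpekurh/ → rokidambohpekurh.
Rule 2 (intervocalic spirantization): /k/ is a stop between vowels /o/ and /i/, so it spirantizes to the fricative [x]. /d/ is a stop between vowels /i/ and /a/, so it spirantizes to the fricative [z]. /k/ is a stop between vowels /e/ and /u/, so it spirantizes to the fricative [x]. /rokidambohpekurh/ → roxizambohpexurh.
Rule 3 (final cluster simplification): /h/ is the second consonant of a word-final cluster /rh/, so it deletes. /roxizambohpexurh/ → roxizambohpexur.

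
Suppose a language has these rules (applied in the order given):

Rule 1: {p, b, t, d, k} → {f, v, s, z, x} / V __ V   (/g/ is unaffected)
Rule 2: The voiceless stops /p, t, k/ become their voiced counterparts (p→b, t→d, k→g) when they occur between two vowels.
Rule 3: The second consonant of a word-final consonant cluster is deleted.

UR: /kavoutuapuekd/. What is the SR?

kavousuafuek

Rule 1 (intervocalic spirantization): /t/ is a stop between vowels /u/ and /u/, so it spirantizes to the fricative [s]. /p/ is a stop between vowels /a/ and /u/, so it spirantizes to the fricative [f]. /kavoutuapuekd/ → kavousuafuekd.
Rule 2 (intervocalic voicing): no segment meets the environment; /kavousuafuekd/ is unchanged.
Rule 3 (final cluster simplification): /d/ is the second consonant of a word-final cluster /kd/, so it deletes. /kavousuafuekd/ → kavousuafuek.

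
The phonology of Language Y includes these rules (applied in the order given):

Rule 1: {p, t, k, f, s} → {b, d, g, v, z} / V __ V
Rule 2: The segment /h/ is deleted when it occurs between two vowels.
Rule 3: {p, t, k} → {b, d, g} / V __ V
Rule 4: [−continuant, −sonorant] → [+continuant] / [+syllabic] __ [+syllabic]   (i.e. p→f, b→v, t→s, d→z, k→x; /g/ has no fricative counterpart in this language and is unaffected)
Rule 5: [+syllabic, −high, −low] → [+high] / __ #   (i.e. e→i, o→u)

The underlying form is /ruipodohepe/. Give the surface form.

Rule 1 (intervocalic voicing): /p/ is a voiceless obstruent between vowels /i/ and /o/, so it voices to [b]. /p/ is a voiceless obstruent between vowels /e/ and /e/, so it voices to [b]. /ruipodohepe/ → ruibodohebe.
Rule 2 (intervocalic h-deletion): /h/ occurs between vowels /o/ and /e/, so it deletes. /ruibodohebe/ → ruibodoebe.
Rule 3 (intervocalic voicing): no segment meets the environment; /ruibodoebe/ is unchanged.
Rule 4 (intervocalic spirantization): /b/ is a stop between vowels /i/ and /o/, so it spirantizes to the fricative [v]. /d/ is a stop between vowels /o/ and /o/, so it spirantizes to the fricative [z]. /b/ is a stop between vowels /e/ and /e/, so it spirantizes to the fricative [v]. /ruibodoebe/ → ruivozoeve.
Rule 5 (final vowel raising): /e/ is a mid vowel in word-final position, so it raises to [i]. /ruivozoeve/ → ruivozoevi.

ruivozoevi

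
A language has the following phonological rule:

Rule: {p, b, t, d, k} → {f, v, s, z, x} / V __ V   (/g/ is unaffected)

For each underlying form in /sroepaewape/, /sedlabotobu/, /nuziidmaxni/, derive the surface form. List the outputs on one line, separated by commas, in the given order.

sroefaewafe, sedlavosovu, nuziidmaxni

/sroepaewape/: /p/ is a stop between vowels /e/ and /a/, so it spirantizes to the fricative [f]. /p/ is a stop between vowels /a/ and /e/, so it spirantizes to the fricative [f]. → [sroefaewafe].
/sedlabotobu/: /b/ is a stop between vowels /a/ and /o/, so it spirantizes to the fricative [v]. /t/ is a stop between vowels /o/ and /o/, so it spirantizes to the fricative [s]. /b/ is a stop between vowels /o/ and /u/, so it spirantizes to the fricative [v]. → [sedlavosovu].
/nuziidmaxni/: the rule's environment is not met; surfaces unchanged as [nuziidmaxni].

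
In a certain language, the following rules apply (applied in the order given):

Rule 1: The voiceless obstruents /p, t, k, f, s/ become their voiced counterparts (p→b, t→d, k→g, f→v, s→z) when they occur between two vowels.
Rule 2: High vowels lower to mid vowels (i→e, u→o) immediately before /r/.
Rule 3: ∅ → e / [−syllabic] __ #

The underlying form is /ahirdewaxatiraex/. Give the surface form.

Rule 1 (intervocalic voicing): /t/ is a voiceless obstruent between vowels /a/ and /i/, so it voices to [d]. /ahirdewaxatiraex/ → ahirdewaxadiraex.
Rule 2 (pre-rhotic lowering): /i/ is a high vowel immediately before /r/, so it lowers to [e]. /i/ is a high vowel immediately before /r/, so it lowers to [e]. /ahirdewaxadiraex/ → aherdewaxaderaex.
Rule 3 (final e-epenthesis): the form ends in the consonant /x/, so [e] is inserted word-finally. /aherdewaxaderaex/ → aherdewaxaderaexe.

aherdewaxaderaexe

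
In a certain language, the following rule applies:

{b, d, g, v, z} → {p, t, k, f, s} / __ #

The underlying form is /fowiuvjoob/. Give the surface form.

/b/ is a voiced obstruent in word-final position, so it devoices to [p].
Surface form: [fowiuvjoop].

fowiuvjoop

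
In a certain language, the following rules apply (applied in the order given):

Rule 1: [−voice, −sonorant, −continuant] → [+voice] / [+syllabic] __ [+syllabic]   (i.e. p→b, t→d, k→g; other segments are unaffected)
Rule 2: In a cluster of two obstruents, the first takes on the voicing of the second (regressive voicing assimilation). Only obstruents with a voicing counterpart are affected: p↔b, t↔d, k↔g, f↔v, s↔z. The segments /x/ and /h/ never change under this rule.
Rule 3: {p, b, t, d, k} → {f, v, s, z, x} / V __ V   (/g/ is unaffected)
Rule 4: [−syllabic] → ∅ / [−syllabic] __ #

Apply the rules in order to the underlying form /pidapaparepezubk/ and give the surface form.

pizavavarevezup

Rule 1 (intervocalic voicing): /p/ is a voiceless stop between vowels /a/ and /a/, so it voices to [b]. /p/ is a voiceless stop between vowels /a/ and /a/, so it voices to [b]. /p/ is a voiceless stop between vowels /e/ and /e/, so it voices to [b]. /pidapaparepezubk/ → pidababarebezubk.
Rule 2 (regressive voicing assimilation): /b/ precedes the voiceless obstruent /k/, so it devoices to [p] by assimilation. /pidababarebezubk/ → pidababarebezupk.
Rule 3 (intervocalic spirantization): /d/ is a stop between vowels /i/ and /a/, so it spirantizes to the fricative [z]. /b/ is a stop between vowels /a/ and /a/, so it spirantizes to the fricative [v]. /b/ is a stop between vowels /a/ and /a/, so it spirantizes to the fricative [v]. /b/ is a stop between vowels /e/ and /e/, so it spirantizes to the fricative [v]. /pidababarebezupk/ → pizavavarevezupk.
Rule 4 (final cluster simplification): /k/ is the second consonant of a word-final cluster /pk/, so it deletes. /pizavavarevezupk/ → pizavavarevezup.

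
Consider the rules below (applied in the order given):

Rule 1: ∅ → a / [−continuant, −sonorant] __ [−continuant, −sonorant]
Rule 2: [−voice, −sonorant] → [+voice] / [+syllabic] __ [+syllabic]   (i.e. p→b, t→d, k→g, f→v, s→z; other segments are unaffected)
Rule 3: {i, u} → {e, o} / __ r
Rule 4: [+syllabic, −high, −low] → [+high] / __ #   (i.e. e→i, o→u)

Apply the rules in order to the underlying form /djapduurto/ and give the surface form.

djabaduortu

Rule 1 (stop-cluster a-epenthesis): /p/ and /d/ form a stop–stop cluster, so [a] is inserted between them. /djapduurto/ → djapaduurto.
Rule 2 (intervocalic voicing): /p/ is a voiceless obstruent between vowels /a/ and /a/, so it voices to [b]. /djapaduurto/ → djabaduurto.
Rule 3 (pre-rhotic lowering): /u/ is a high vowel immediately before /r/, so it lowers to [o]. /djabaduurto/ → djabaduorto.
Rule 4 (final vowel raising): /o/ is a mid vowel in word-final position, so it raises to [u]. /djabaduorto/ → djabaduortu.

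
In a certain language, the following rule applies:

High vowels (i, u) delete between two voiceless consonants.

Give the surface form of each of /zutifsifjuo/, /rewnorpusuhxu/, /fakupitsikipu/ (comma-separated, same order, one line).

/zutifsifjuo/: /i/ is a high vowel flanked by voiceless consonants /t/ and /f/, so it deletes. /i/ is a high vowel flanked by voiceless consonants /s/ and /f/, so it deletes. → [zutfsfjuo].
/rewnorpusuhxu/: /u/ is a high vowel flanked by voiceless consonants /p/ and /s/, so it deletes. /u/ is a high vowel flanked by voiceless consonants /s/ and /h/, so it deletes. → [rewnorpshxu].
/fakupitsikipu/: /u/ is a high vowel flanked by voiceless consonants /k/ and /p/, so it deletes. /i/ is a high vowel flanked by voiceless consonants /p/ and /t/, so it deletes. /i/ is a high vowel flanked by voiceless consonants /s/ and /k/, so it deletes. /i/ is a high vowel flanked by voiceless consonants /k/ and /p/, so it deletes. → [fakptskpu].

zutfsfjuo, rewnorpshxu, fakptskpu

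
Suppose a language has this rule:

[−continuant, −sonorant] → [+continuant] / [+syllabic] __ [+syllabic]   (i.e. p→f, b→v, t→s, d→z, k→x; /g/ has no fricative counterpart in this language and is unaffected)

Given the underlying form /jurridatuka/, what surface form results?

jurrizasuxa

/d/ is a stop between vowels /i/ and /a/, so it spirantizes to the fricative [z].
/t/ is a stop between vowels /a/ and /u/, so it spirantizes to the fricative [s].
/k/ is a stop between vowels /u/ and /a/, so it spirantizes to the fricative [x].
Surface form: [jurrizasuxa].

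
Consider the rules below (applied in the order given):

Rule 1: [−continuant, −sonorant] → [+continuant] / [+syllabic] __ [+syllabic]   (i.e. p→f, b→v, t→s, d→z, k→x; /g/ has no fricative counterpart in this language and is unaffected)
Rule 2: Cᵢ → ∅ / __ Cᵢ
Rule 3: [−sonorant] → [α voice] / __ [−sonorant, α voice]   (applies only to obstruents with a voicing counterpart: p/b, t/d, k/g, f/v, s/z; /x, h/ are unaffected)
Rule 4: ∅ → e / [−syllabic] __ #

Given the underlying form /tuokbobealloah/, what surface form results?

Rule 1 (intervocalic spirantization): /b/ is a stop between vowels /o/ and /e/, so it spirantizes to the fricative [v]. /tuokbobealloah/ → tuokbovealloah.
Rule 2 (degemination): /ll/ is a geminate; the first /l/ deletes. /tuokbovealloah/ → tuokbovealoah.
Rule 3 (regressive voicing assimilation): /k/ precedes the voiced obstruent /b/, so it voices to [g] by assimilation. /tuokbovealoah/ → tuogbovealoah.
Rule 4 (final e-epenthesis): the form ends in the consonant /h/, so [e] is inserted word-finally. /tuogbovealoah/ → tuogbovealoahe.

tuogbovealoahe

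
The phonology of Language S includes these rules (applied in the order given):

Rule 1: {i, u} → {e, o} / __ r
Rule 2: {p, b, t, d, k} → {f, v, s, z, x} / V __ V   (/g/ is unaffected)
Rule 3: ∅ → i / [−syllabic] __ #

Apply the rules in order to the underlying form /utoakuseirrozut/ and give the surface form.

Rule 1 (pre-rhotic lowering): /i/ is a high vowel immediately before /r/, so it lowers to [e]. /utoakuseirrozut/ → utoakuseerrozut.
Rule 2 (intervocalic spirantization): /t/ is a stop between vowels /u/ and /o/, so it spirantizes to the fricative [s]. /k/ is a stop between vowels /a/ and /u/, so it spirantizes to the fricative [x]. /utoakuseerrozut/ → usoaxuseerrozut.
Rule 3 (final i-epenthesis): the form ends in the consonant /t/, so [i] is inserted word-finally. /usoaxuseerrozut/ → usoaxuseerrozuti.

usoaxuseerrozuti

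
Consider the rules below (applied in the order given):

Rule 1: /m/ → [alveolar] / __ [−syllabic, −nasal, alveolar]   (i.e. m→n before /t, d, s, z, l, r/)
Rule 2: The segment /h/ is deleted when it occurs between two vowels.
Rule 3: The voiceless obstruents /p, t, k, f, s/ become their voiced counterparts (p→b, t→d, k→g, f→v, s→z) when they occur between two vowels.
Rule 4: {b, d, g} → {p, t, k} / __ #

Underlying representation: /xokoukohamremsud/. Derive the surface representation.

Rule 1 (nasal place assimilation): /m/ precedes the alveolar consonant /r/, so it assimilates in place to [n]. /m/ precedes the alveolar consonant /s/, so it assimilates in place to [n]. /xokoukohamremsud/ → xokoukohanrensud.
Rule 2 (intervocalic h-deletion): /h/ occurs between vowels /o/ and /a/, so it deletes. /xokoukohanrensud/ → xokoukoanrensud.
Rule 3 (intervocalic voicing): /k/ is a voiceless obstruent between vowels /o/ and /o/, so it voices to [g]. /k/ is a voiceless obstruent between vowels /u/ and /o/, so it voices to [g]. /xokoukoanrensud/ → xogougoanrensud.
Rule 4 (final devoicing): /d/ is a voiced stop in word-final position, so it devoices to [t]. /xogougoanrensud/ → xogougoanrensut.

xogougoanrensut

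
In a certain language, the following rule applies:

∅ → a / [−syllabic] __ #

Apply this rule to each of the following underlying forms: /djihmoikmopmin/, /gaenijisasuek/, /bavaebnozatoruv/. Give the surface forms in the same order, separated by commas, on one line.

/djihmoikmopmin/: the form ends in the consonant /n/, so [a] is inserted word-finally. → [djihmoikmopmina].
/gaenijisasuek/: the form ends in the consonant /k/, so [a] is inserted word-finally. → [gaenijisasueka].
/bavaebnozatoruv/: the form ends in the consonant /v/, so [a] is inserted word-finally. → [bavaebnozatoruva].

djihmoikmopmina, gaenijisasueka, bavaebnozatoruva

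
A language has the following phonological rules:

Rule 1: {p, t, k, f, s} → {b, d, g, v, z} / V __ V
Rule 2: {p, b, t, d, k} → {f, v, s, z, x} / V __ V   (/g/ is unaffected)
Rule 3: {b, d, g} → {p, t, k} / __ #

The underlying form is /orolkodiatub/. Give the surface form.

orolkoziazup

Rule 1 (intervocalic voicing): /t/ is a voiceless obstruent between vowels /a/ and /u/, so it voices to [d]. /orolkodiatub/ → orolkodiadub.
Rule 2 (intervocalic spirantization): /d/ is a stop between vowels /o/ and /i/, so it spirantizes to the fricative [z]. /d/ is a stop between vowels /a/ and /u/, so it spirantizes to the fricative [z]. /orolkodiadub/ → orolkoziazub.
Rule 3 (final devoicing): /b/ is a voiced stop in word-final position, so it devoices to [p]. /orolkoziazub/ → orolkoziazup.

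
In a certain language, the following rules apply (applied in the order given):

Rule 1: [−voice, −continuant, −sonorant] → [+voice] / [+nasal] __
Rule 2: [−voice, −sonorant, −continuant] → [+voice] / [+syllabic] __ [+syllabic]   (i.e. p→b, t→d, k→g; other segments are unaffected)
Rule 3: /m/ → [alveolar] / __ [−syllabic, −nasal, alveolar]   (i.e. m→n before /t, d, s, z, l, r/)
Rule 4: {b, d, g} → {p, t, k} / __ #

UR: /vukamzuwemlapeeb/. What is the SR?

vuganzuwenlabeep

Rule 1 (post-nasal voicing): no segment meets the environment; /vukamzuwemlapeeb/ is unchanged.
Rule 2 (intervocalic voicing): /k/ is a voiceless stop between vowels /u/ and /a/, so it voices to [g]. /p/ is a voiceless stop between vowels /a/ and /e/, so it voices to [b]. /vukamzuwemlapeeb/ → vugamzuwemlabeeb.
Rule 3 (nasal place assimilation): /m/ precedes the alveolar consonant /z/, so it assimilates in place to [n]. /m/ precedes the alveolar consonant /l/, so it assimilates in place to [n]. /vugamzuwemlabeeb/ → vuganzuwenlabeeb.
Rule 4 (final devoicing): /b/ is a voiced stop in word-final position, so it devoices to [p]. /vuganzuwenlabeeb/ → vuganzuwenlabeep.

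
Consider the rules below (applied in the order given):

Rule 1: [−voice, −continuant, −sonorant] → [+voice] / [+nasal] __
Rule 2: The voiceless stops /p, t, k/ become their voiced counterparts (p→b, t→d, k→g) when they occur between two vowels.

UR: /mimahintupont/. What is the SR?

mimahindubond

Rule 1 (post-nasal voicing): /t/ is a voiceless stop immediately after the nasal /n/, so it voices to [d]. /t/ is a voiceless stop immediately after the nasal /n/, so it voices to [d]. /mimahintupont/ → mimahindupond.
Rule 2 (intervocalic voicing): /p/ is a voiceless stop between vowels /u/ and /o/, so it voices to [b]. /mimahindupond/ → mimahindubond.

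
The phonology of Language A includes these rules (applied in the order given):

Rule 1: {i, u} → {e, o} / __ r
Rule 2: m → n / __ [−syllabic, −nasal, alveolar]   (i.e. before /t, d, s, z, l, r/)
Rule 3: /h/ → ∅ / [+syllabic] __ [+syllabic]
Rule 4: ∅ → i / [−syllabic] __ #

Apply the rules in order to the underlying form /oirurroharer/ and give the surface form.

Rule 1 (pre-rhotic lowering): /i/ is a high vowel immediately before /r/, so it lowers to [e]. /u/ is a high vowel immediately before /r/, so it lowers to [o]. /oirurroharer/ → oerorroharer.
Rule 2 (nasal place assimilation): no segment meets the environment; /oerorroharer/ is unchanged.
Rule 3 (intervocalic h-deletion): /h/ occurs between vowels /o/ and /a/, so it deletes. /oerorroharer/ → oerorroarer.
Rule 4 (final i-epenthesis): the form ends in the consonant /r/, so [i] is inserted word-finally. /oerorroarer/ → oerorroareri.

oerorroareri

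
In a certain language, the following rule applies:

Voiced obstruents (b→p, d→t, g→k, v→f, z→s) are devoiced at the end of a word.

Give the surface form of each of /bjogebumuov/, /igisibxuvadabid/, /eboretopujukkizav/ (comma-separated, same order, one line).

bjogebumuof, igisibxuvadabit, eboretopujukkizaf

/bjogebumuov/: /v/ is a voiced obstruent in word-final position, so it devoices to [f]. → [bjogebumuof].
/igisibxuvadabid/: /d/ is a voiced obstruent in word-final position, so it devoices to [t]. → [igisibxuvadabit].
/eboretopujukkizav/: /v/ is a voiced obstruent in word-final position, so it devoices to [f]. → [eboretopujukkizaf].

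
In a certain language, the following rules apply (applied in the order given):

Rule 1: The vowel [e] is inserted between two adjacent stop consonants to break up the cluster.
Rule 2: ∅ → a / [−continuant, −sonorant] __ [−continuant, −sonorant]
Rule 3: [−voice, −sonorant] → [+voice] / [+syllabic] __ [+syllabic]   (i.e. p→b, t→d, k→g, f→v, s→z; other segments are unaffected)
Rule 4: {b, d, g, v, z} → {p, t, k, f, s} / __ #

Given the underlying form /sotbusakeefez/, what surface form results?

sodebuzageeves

Rule 1 (stop-cluster e-epenthesis): /t/ and /b/ form a stop–stop cluster, so [e] is inserted between them. /sotbusakeefez/ → sotebusakeefez.
Rule 2 (stop-cluster a-epenthesis): no segment meets the environment; /sotebusakeefez/ is unchanged.
Rule 3 (intervocalic voicing): /t/ is a voiceless obstruent between vowels /o/ and /e/, so it voices to [d]. /s/ is a voiceless obstruent between vowels /u/ and /a/, so it voices to [z]. /k/ is a voiceless obstruent between vowels /a/ and /e/, so it voices to [g]. /f/ is a voiceless obstruent between vowels /e/ and /e/, so it voices to [v]. /sotebusakeefez/ → sodebuzageevez.
Rule 4 (final devoicing): /z/ is a voiced obstruent in word-final position, so it devoices to [s]. /sodebuzageevez/ → sodebuzageeves.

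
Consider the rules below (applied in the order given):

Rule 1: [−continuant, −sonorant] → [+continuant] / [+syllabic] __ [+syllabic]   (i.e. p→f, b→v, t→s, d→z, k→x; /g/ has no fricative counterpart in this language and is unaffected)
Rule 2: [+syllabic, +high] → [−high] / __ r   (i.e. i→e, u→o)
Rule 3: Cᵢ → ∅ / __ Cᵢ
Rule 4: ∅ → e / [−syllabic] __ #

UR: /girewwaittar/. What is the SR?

Rule 1 (intervocalic spirantization): no segment meets the environment; /girewwaittar/ is unchanged.
Rule 2 (pre-rhotic lowering): /i/ is a high vowel immediately before /r/, so it lowers to [e]. /girewwaittar/ → gerewwaittar.
Rule 3 (degemination): /ww/ is a geminate; the first /w/ deletes. /tt/ is a geminate; the first /t/ deletes. /gerewwaittar/ → gerewaitar.
Rule 4 (final e-epenthesis): the form ends in the consonant /r/, so [e] is inserted word-finally. /gerewaitar/ → gerewaitare.

gerewaitare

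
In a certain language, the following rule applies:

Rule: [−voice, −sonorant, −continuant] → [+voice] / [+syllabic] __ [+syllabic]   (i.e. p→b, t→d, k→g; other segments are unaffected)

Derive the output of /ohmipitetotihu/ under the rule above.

/p/ is a voiceless stop between vowels /i/ and /i/, so it voices to [b].
/t/ is a voiceless stop between vowels /i/ and /e/, so it voices to [d].
/t/ is a voiceless stop between vowels /e/ and /o/, so it voices to [d].
/t/ is a voiceless stop between vowels /o/ and /i/, so it voices to [d].
Surface form: [ohmibidedodihu].

ohmibidedodihu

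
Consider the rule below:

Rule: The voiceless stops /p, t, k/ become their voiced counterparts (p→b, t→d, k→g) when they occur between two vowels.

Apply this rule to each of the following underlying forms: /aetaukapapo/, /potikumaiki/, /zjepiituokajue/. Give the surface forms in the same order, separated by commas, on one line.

aedaugababo, podigumaigi, zjebiiduogajue

/aetaukapapo/: /t/ is a voiceless stop between vowels /e/ and /a/, so it voices to [d]. /k/ is a voiceless stop between vowels /u/ and /a/, so it voices to [g]. /p/ is a voiceless stop between vowels /a/ and /a/, so it voices to [b]. /p/ is a voiceless stop between vowels /a/ and /o/, so it voices to [b]. → [aedaugababo].
/potikumaiki/: /t/ is a voiceless stop between vowels /o/ and /i/, so it voices to [d]. /k/ is a voiceless stop between vowels /i/ and /u/, so it voices to [g]. /k/ is a voiceless stop between vowels /i/ and /i/, so it voices to [g]. → [podigumaigi].
/zjepiituokajue/: /p/ is a voiceless stop between vowels /e/ and /i/, so it voices to [b]. /t/ is a voiceless stop between vowels /i/ and /u/, so it voices to [d]. /k/ is a voiceless stop between vowels /o/ and /a/, so it voices to [g]. → [zjebiiduogajue].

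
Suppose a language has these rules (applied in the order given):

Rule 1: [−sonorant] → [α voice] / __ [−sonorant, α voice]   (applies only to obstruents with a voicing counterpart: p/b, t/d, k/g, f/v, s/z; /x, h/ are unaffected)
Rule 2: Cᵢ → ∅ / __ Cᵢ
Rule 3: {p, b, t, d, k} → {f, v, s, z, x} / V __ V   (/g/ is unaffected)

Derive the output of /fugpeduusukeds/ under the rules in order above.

Rule 1 (regressive voicing assimilation): /g/ precedes the voiceless obstruent /p/, so it devoices to [k] by assimilation. /d/ precedes the voiceless obstruent /s/, so it devoices to [t] by assimilation. /fugpeduusukeds/ → fukpeduusukets.
Rule 2 (degemination): no segment meets the environment; /fukpeduusukets/ is unchanged.
Rule 3 (intervocalic spirantization): /d/ is a stop between vowels /e/ and /u/, so it spirantizes to the fricative [z]. /k/ is a stop between vowels /u/ and /e/, so it spirantizes to the fricative [x]. /fukpeduusukets/ → fukpezuusuxets.

fukpezuusuxets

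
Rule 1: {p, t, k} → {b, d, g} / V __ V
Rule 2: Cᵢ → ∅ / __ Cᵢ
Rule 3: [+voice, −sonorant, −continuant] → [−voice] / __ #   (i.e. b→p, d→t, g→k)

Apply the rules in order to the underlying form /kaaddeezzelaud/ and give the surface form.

Rule 1 (intervocalic voicing): no segment meets the environment; /kaaddeezzelaud/ is unchanged.
Rule 2 (degemination): /dd/ is a geminate; the first /d/ deletes. /zz/ is a geminate; the first /z/ deletes. /kaaddeezzelaud/ → kaadeezelaud.
Rule 3 (final devoicing): /d/ is a voiced stop in word-final position, so it devoices to [t]. /kaadeezelaud/ → kaadeezelaut.

kaadeezelaut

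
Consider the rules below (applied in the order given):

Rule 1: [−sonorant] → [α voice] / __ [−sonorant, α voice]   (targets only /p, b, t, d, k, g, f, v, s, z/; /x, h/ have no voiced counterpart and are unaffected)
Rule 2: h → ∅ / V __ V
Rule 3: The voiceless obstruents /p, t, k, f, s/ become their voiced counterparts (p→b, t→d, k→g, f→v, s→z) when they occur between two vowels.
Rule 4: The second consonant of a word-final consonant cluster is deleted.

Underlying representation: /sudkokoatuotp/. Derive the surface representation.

sutkogoaduot

Rule 1 (regressive voicing assimilation): /d/ precedes the voiceless obstruent /k/, so it devoices to [t] by assimilation. /sudkokoatuotp/ → sutkokoatuotp.
Rule 2 (intervocalic h-deletion): no segment meets the environment; /sutkokoatuotp/ is unchanged.
Rule 3 (intervocalic voicing): /k/ is a voiceless obstruent between vowels /o/ and /o/, so it voices to [g]. /t/ is a voiceless obstruent between vowels /a/ and /u/, so it voices to [d]. /sutkokoatuotp/ → sutkogoaduotp.
Rule 4 (final cluster simplification): /p/ is the second consonant of a word-final cluster /tp/, so it deletes. /sutkogoaduotp/ → sutkogoaduot.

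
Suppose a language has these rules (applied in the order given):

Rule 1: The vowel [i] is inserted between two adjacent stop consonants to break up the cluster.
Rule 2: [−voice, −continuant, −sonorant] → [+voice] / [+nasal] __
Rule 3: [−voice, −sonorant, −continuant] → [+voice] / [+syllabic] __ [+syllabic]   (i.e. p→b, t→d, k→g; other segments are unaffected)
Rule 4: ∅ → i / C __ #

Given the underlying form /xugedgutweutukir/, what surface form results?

Rule 1 (stop-cluster i-epenthesis): /d/ and /g/ form a stop–stop cluster, so [i] is inserted between them. /xugedgutweutukir/ → xugedigutweutukir.
Rule 2 (post-nasal voicing): no segment meets the environment; /xugedigutweutukir/ is unchanged.
Rule 3 (intervocalic voicing): /t/ is a voiceless stop between vowels /u/ and /u/, so it voices to [d]. /k/ is a voiceless stop between vowels /u/ and /i/, so it voices to [g]. /xugedigutweutukir/ → xugedigutweudugir.
Rule 4 (final i-epenthesis): the form ends in the consonant /r/, so [i] is inserted word-finally. /xugedigutweudugir/ → xugedigutweudugiri.

xugedigutweudugiri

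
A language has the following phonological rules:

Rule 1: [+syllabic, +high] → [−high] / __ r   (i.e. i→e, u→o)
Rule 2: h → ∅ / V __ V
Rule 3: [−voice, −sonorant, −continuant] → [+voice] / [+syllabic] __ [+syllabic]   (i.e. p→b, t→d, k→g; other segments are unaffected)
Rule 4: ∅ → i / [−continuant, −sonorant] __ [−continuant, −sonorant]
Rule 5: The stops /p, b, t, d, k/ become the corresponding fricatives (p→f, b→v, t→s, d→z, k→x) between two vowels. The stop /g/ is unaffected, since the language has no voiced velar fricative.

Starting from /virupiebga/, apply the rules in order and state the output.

veruvieviga

Rule 1 (pre-rhotic lowering): /i/ is a high vowel immediately before /r/, so it lowers to [e]. /virupiebga/ → verupiebga.
Rule 2 (intervocalic h-deletion): no segment meets the environment; /verupiebga/ is unchanged.
Rule 3 (intervocalic voicing): /p/ is a voiceless stop between vowels /u/ and /i/, so it voices to [b]. /verupiebga/ → verubiebga.
Rule 4 (stop-cluster i-epenthesis): /b/ and /g/ form a stop–stop cluster, so [i] is inserted between them. /verubiebga/ → verubiebiga.
Rule 5 (intervocalic spirantization): /b/ is a stop between vowels /u/ and /i/, so it spirantizes to the fricative [v]. /b/ is a stop between vowels /e/ and /i/, so it spirantizes to the fricative [v]. /verubiebiga/ → veruvieviga.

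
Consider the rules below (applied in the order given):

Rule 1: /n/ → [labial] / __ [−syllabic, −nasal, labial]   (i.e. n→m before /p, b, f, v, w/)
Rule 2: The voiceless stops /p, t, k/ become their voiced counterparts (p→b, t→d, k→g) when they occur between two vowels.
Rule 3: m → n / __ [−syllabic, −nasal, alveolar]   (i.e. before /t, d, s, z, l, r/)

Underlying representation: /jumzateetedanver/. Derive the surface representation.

junzadeededamver

Rule 1 (nasal place assimilation): /n/ precedes the labial consonant /v/, so it assimilates in place to [m]. /jumzateetedanver/ → jumzateetedamver.
Rule 2 (intervocalic voicing): /t/ is a voiceless stop between vowels /a/ and /e/, so it voices to [d]. /t/ is a voiceless stop between vowels /e/ and /e/, so it voices to [d]. /jumzateetedamver/ → jumzadeededamver.
Rule 3 (nasal place assimilation): /m/ precedes the alveolar consonant /z/, so it assimilates in place to [n]. /jumzadeededamver/ → junzadeededamver.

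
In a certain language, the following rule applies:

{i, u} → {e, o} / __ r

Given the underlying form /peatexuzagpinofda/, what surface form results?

peatexuzagpinofda

No segment of /peatexuzagpinofda/ meets the structural description of the rule, so the form surfaces unchanged.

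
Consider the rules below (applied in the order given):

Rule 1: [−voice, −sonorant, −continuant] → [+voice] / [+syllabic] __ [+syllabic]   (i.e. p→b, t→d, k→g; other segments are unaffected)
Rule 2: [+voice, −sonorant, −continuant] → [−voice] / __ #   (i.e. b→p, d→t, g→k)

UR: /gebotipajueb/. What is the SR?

gebodibajuep

Rule 1 (intervocalic voicing): /t/ is a voiceless stop between vowels /o/ and /i/, so it voices to [d]. /p/ is a voiceless stop between vowels /i/ and /a/, so it voices to [b]. /gebotipajueb/ → gebodibajueb.
Rule 2 (final devoicing): /b/ is a voiced stop in word-final position, so it devoices to [p]. /gebodibajueb/ → gebodibajuep.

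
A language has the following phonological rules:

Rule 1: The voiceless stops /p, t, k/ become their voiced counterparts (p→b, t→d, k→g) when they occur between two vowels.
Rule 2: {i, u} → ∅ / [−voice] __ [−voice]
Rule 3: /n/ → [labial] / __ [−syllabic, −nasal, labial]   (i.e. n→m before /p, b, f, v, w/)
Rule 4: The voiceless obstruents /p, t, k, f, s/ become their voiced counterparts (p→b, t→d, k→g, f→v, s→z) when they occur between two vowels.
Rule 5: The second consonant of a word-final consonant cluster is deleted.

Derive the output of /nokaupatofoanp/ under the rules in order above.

Rule 1 (intervocalic voicing): /k/ is a voiceless stop between vowels /o/ and /a/, so it voices to [g]. /p/ is a voiceless stop between vowels /u/ and /a/, so it voices to [b]. /t/ is a voiceless stop between vowels /a/ and /o/, so it voices to [d]. /nokaupatofoanp/ → nogaubadofoanp.
Rule 2 (high vowel syncope): no segment meets the environment; /nogaubadofoanp/ is unchanged.
Rule 3 (nasal place assimilation): /n/ precedes the labial consonant /p/, so it assimilates in place to [m]. /nogaubadofoanp/ → nogaubadofoamp.
Rule 4 (intervocalic voicing): /f/ is a voiceless obstruent between vowels /o/ and /o/, so it voices to [v]. /nogaubadofoamp/ → nogaubadovoamp.
Rule 5 (final cluster simplification): /p/ is the second consonant of a word-final cluster /mp/, so it deletes. /nogaubadovoamp/ → nogaubadovoam.

nogaubadovoam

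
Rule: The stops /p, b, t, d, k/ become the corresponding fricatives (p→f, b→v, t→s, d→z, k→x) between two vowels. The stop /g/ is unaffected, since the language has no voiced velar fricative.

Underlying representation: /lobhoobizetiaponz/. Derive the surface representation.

lobhoovizesiafonz

/b/ is a stop between vowels /o/ and /i/, so it spirantizes to the fricative [v].
/t/ is a stop between vowels /e/ and /i/, so it spirantizes to the fricative [s].
/p/ is a stop between vowels /a/ and /o/, so it spirantizes to the fricative [f].
The other instance of /b/ does not occur in the required environment and remains unchanged.
Surface form: [lobhoovizesiafonz].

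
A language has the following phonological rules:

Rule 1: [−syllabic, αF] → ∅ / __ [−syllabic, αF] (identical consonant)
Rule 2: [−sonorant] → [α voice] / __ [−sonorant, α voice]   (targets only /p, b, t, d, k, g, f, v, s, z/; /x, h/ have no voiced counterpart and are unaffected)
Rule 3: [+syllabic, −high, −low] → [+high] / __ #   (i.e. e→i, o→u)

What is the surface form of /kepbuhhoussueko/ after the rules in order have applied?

Rule 1 (degemination): /hh/ is a geminate; the first /h/ deletes. /ss/ is a geminate; the first /s/ deletes. /kepbuhhoussueko/ → kepbuhousueko.
Rule 2 (regressive voicing assimilation): /p/ precedes the voiced obstruent /b/, so it voices to [b] by assimilation. /kepbuhousueko/ → kebbuhousueko.
Rule 3 (final vowel raising): /o/ is a mid vowel in word-final position, so it raises to [u]. /kebbuhousueko/ → kebbuhousueku.

kebbuhousueku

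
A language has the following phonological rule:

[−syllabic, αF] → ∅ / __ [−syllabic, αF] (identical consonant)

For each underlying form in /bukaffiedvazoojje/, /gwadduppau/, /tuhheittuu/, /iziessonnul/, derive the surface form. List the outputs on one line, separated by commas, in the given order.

/bukaffiedvazoojje/: /ff/ is a geminate; the first /f/ deletes. /jj/ is a geminate; the first /j/ deletes. → [bukafiedvazooje].
/gwadduppau/: /dd/ is a geminate; the first /d/ deletes. /pp/ is a geminate; the first /p/ deletes. → [gwadupau].
/tuhheittuu/: /hh/ is a geminate; the first /h/ deletes. /tt/ is a geminate; the first /t/ deletes. → [tuheituu].
/iziessonnul/: /ss/ is a geminate; the first /s/ deletes. /nn/ is a geminate; the first /n/ deletes. → [iziesonul].

bukafiedvazooje, gwadupau, tuheituu, iziesonul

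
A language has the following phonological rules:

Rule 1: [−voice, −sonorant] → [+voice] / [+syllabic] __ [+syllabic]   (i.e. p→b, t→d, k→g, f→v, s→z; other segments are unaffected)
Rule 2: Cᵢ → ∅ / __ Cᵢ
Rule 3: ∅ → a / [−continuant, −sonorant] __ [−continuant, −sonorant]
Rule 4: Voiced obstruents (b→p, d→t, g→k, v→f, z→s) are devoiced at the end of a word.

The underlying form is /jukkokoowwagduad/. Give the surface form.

Rule 1 (intervocalic voicing): /k/ is a voiceless obstruent between vowels /o/ and /o/, so it voices to [g]. /jukkokoowwagduad/ → jukkogoowwagduad.
Rule 2 (degemination): /kk/ is a geminate; the first /k/ deletes. /ww/ is a geminate; the first /w/ deletes. /jukkogoowwagduad/ → jukogoowagduad.
Rule 3 (stop-cluster a-epenthesis): /g/ and /d/ form a stop–stop cluster, so [a] is inserted between them. /jukogoowagduad/ → jukogoowagaduad.
Rule 4 (final devoicing): /d/ is a voiced obstruent in word-final position, so it devoices to [t]. /jukogoowagaduad/ → jukogoowagaduat.

jukogoowagaduat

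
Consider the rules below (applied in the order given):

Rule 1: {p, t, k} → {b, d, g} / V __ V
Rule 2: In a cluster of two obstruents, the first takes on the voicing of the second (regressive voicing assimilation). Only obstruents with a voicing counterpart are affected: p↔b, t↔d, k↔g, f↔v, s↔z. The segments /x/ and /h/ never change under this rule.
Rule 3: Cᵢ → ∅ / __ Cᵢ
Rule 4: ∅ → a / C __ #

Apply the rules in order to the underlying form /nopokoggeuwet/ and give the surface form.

Rule 1 (intervocalic voicing): /p/ is a voiceless stop between vowels /o/ and /o/, so it voices to [b]. /k/ is a voiceless stop between vowels /o/ and /o/, so it voices to [g]. /nopokoggeuwet/ → nobogoggeuwet.
Rule 2 (regressive voicing assimilation): no segment meets the environment; /nobogoggeuwet/ is unchanged.
Rule 3 (degemination): /gg/ is a geminate; the first /g/ deletes. /nobogoggeuwet/ → nobogogeuwet.
Rule 4 (final a-epenthesis): the form ends in the consonant /t/, so [a] is inserted word-finally. /nobogogeuwet/ → nobogogeuweta.

nobogogeuweta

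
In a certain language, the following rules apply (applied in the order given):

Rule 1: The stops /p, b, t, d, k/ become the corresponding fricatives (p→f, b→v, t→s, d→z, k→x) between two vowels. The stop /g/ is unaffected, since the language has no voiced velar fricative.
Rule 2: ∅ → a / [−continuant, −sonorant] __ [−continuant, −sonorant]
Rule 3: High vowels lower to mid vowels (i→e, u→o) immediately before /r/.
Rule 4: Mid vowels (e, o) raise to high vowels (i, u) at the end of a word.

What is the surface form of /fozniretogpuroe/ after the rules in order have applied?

fozneresogaporoi

Rule 1 (intervocalic spirantization): /t/ is a stop between vowels /e/ and /o/, so it spirantizes to the fricative [s]. /fozniretogpuroe/ → fozniresogpuroe.
Rule 2 (stop-cluster a-epenthesis): /g/ and /p/ form a stop–stop cluster, so [a] is inserted between them. /fozniresogpuroe/ → fozniresogapuroe.
Rule 3 (pre-rhotic lowering): /i/ is a high vowel immediately before /r/, so it lowers to [e]. /u/ is a high vowel immediately before /r/, so it lowers to [o]. /fozniresogapuroe/ → fozneresogaporoe.
Rule 4 (final vowel raising): /e/ is a mid vowel in word-final position, so it raises to [i]. /fozneresogaporoe/ → fozneresogaporoi.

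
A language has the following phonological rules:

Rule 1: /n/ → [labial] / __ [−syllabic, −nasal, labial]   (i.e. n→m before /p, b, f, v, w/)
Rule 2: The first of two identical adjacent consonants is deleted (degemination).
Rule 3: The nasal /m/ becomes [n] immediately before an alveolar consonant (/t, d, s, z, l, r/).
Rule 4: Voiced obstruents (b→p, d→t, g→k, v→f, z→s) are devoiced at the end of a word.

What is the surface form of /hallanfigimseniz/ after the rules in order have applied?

Rule 1 (nasal place assimilation): /n/ precedes the labial consonant /f/, so it assimilates in place to [m]. /hallanfigimseniz/ → hallamfigimseniz.
Rule 2 (degemination): /ll/ is a geminate; the first /l/ deletes. /hallamfigimseniz/ → halamfigimseniz.
Rule 3 (nasal place assimilation): /m/ precedes the alveolar consonant /s/, so it assimilates in place to [n]. /halamfigimseniz/ → halamfiginseniz.
Rule 4 (final devoicing): /z/ is a voiced obstruent in word-final position, so it devoices to [s]. /halamfiginseniz/ → halamfiginsenis.

halamfiginsenis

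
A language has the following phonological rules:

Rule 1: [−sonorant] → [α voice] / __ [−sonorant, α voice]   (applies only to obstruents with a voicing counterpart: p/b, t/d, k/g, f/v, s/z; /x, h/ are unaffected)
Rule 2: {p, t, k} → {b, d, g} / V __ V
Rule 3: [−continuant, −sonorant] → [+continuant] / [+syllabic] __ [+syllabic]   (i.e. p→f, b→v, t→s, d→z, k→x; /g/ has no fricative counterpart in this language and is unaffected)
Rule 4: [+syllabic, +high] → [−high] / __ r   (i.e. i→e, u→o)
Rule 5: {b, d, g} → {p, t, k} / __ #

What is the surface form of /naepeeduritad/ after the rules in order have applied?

Rule 1 (regressive voicing assimilation): no segment meets the environment; /naepeeduritad/ is unchanged.
Rule 2 (intervocalic voicing): /p/ is a voiceless stop between vowels /e/ and /e/, so it voices to [b]. /t/ is a voiceless stop between vowels /i/ and /a/, so it voices to [d]. /naepeeduritad/ → naebeeduridad.
Rule 3 (intervocalic spirantization): /b/ is a stop between vowels /e/ and /e/, so it spirantizes to the fricative [v]. /d/ is a stop between vowels /e/ and /u/, so it spirantizes to the fricative [z]. /d/ is a stop between vowels /i/ and /a/, so it spirantizes to the fricative [z]. /naebeeduridad/ → naeveezurizad.
Rule 4 (pre-rhotic lowering): /u/ is a high vowel immediately before /r/, so it lowers to [o]. /naeveezurizad/ → naeveezorizad.
Rule 5 (final devoicing): /d/ is a voiced stop in word-final position, so it devoices to [t]. /naeveezorizad/ → naeveezorizat.

naeveezorizat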